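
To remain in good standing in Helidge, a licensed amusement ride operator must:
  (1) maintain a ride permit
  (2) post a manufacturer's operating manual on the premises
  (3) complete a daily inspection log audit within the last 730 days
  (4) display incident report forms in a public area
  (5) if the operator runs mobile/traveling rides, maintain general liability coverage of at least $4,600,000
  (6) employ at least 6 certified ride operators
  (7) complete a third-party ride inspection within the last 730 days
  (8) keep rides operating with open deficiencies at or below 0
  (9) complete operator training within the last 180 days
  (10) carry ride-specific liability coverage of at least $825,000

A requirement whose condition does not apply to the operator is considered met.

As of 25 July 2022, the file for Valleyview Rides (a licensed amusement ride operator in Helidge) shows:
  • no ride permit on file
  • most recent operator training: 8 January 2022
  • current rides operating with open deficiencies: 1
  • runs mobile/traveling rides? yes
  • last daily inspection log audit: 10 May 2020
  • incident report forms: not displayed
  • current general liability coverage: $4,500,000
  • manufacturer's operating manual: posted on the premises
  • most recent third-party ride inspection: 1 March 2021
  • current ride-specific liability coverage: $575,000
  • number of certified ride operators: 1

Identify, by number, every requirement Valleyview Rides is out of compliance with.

1. ride permit absent → not met
2. manufacturer's operating manual present → met
3. daily inspection log audit 806 days ago vs limit 730 → not met
4. incident report forms absent → not met
5. condition 'runs mobile/traveling rides' holds; general liability coverage $4,500,000 < $4,600,000 → not met
6. certified ride operators 1 < 6 → not met
7. third-party ride inspection 511 days ago vs limit 730 → met
8. rides operating with open deficiencies 1 > 0 → not met
9. operator training 198 days ago vs limit 180 → not met
10. ride-specific liability coverage $575,000 < $825,000 → not met
Not met: 1, 3, 4, 5, 6, 8, 9, 10

1, 3, 4, 5, 6, 8, 9, 10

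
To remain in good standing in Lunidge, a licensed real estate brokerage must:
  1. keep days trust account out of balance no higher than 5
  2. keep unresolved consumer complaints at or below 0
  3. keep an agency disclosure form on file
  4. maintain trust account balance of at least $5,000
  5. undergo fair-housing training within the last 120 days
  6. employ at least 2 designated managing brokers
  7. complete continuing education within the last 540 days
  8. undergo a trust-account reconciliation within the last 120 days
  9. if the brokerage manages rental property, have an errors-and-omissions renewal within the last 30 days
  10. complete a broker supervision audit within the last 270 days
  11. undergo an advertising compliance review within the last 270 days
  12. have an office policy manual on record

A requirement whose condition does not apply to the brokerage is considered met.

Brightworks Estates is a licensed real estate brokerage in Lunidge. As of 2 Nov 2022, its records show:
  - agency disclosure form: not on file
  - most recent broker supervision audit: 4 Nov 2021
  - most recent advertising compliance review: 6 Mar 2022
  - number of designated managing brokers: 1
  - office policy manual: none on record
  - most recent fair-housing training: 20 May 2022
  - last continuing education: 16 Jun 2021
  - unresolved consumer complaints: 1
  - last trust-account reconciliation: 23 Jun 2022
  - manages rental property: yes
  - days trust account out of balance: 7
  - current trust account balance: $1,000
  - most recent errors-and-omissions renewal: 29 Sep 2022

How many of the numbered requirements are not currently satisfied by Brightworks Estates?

10

1. days trust account out of balance 7 > 5 → not met
2. unresolved consumer complaints 1 > 0 → not met
3. agency disclosure form absent → not met
4. trust account balance $1,000 < $5,000 → not met
5. fair-housing training 166 days ago vs limit 120 → not met
6. designated managing brokers 1 < 2 → not met
7. continuing education 504 days ago vs limit 540 → met
8. trust-account reconciliation 132 days ago vs limit 120 → not met
9. condition 'manages rental property' holds; errors-and-omissions renewal 34 days ago vs limit 30 → not met
10. broker supervision audit 363 days ago vs limit 270 → not met
11. advertising compliance review 241 days ago vs limit 270 → met
12. office policy manual absent → not met
Not met: 10 of 12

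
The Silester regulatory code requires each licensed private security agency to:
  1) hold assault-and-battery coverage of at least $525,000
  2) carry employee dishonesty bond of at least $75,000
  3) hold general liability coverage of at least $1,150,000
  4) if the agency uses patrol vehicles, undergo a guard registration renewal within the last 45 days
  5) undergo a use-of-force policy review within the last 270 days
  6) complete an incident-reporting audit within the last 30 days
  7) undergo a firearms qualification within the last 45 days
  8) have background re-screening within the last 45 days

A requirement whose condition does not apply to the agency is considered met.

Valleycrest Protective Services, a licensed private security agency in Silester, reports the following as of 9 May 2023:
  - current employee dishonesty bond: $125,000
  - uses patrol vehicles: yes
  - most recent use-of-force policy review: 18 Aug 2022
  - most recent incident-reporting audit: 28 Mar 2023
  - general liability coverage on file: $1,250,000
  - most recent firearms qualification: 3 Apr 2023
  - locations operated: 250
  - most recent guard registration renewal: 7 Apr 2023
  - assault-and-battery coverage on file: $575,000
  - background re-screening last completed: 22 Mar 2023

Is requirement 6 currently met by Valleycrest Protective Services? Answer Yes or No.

No

6. incident-reporting audit 42 days ago vs limit 30 → not met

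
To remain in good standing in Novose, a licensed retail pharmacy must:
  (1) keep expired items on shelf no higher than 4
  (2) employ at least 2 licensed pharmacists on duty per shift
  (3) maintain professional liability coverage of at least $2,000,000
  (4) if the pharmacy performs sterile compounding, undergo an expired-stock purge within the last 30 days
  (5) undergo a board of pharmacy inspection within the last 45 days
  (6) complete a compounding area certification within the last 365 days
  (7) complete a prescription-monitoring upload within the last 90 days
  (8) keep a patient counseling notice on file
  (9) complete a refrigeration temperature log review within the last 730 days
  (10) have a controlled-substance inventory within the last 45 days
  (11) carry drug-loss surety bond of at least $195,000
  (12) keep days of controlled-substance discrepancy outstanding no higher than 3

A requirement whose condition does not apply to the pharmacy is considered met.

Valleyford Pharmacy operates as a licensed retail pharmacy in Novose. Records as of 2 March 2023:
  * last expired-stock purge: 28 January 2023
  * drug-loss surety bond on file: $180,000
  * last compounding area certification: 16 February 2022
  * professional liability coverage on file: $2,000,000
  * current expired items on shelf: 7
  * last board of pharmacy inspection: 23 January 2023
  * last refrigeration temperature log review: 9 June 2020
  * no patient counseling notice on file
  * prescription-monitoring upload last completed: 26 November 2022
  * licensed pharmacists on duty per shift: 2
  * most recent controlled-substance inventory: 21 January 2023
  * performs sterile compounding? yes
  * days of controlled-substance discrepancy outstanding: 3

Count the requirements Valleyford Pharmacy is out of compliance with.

7

1. expired items on shelf 7 > 4 → not met
2. licensed pharmacists on duty per shift 2 ≥ 2 → met
3. professional liability coverage $2,000,000 ≥ $2,000,000 → met
4. condition 'performs sterile compounding' holds; expired-stock purge 33 days ago vs limit 30 → not met
5. board of pharmacy inspection 38 days ago vs limit 45 → met
6. compounding area certification 379 days ago vs limit 365 → not met
7. prescription-monitoring upload 96 days ago vs limit 90 → not met
8. patient counseling notice absent → not met
9. refrigeration temperature log review 996 days ago vs limit 730 → not met
10. controlled-substance inventory 40 days ago vs limit 45 → met
11. drug-loss surety bond $180,000 < $195,000 → not met
12. days of controlled-substance discrepancy outstanding 3 ≤ 3 → met
Not met: 7 of 12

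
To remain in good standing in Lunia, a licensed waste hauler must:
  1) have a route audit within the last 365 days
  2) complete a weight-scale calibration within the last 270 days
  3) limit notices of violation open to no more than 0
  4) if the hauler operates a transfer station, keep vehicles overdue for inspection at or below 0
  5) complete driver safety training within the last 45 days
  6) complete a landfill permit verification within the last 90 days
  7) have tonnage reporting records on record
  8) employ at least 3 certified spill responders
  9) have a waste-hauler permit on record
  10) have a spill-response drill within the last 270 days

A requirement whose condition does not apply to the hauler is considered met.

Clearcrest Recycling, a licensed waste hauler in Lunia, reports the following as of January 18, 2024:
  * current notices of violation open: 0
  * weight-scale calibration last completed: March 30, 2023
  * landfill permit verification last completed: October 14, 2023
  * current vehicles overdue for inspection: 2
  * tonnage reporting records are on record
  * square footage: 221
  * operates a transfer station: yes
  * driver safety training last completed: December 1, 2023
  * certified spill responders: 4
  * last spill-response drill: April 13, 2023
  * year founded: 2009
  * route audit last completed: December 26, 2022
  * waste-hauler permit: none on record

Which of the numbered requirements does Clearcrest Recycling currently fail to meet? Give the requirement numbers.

1, 2, 4, 5, 6, 9, 10

1. route audit 388 days ago vs limit 365 → not met
2. weight-scale calibration 294 days ago vs limit 270 → not met
3. notices of violation open 0 ≤ 0 → met
4. condition 'operates a transfer station' holds; vehicles overdue for inspection 2 > 0 → not met
5. driver safety training 48 days ago vs limit 45 → not met
6. landfill permit verification 96 days ago vs limit 90 → not met
7. tonnage reporting records present → met
8. certified spill responders 4 ≥ 3 → met
9. waste-hauler permit absent → not met
10. spill-response drill 280 days ago vs limit 270 → not met
Not met: 1, 2, 4, 5, 6, 9, 10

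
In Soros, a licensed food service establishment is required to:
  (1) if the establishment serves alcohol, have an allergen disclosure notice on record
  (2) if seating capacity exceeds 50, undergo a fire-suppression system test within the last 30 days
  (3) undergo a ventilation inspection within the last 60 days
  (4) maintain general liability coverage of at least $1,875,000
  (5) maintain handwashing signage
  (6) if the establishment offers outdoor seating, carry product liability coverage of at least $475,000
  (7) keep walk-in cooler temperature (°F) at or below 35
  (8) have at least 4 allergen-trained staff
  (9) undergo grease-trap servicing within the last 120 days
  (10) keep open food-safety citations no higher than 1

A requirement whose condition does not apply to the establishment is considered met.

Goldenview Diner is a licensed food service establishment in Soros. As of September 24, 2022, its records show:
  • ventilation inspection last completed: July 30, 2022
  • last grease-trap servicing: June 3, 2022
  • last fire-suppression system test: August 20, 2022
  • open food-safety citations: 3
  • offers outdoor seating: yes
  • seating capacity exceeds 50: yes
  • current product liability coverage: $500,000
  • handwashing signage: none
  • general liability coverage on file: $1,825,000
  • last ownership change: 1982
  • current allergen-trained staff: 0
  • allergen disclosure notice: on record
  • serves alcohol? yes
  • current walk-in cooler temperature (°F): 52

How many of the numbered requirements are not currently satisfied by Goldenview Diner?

6

1. condition 'serves alcohol' holds; allergen disclosure notice present → met
2. condition 'seating capacity exceeds 50' holds; fire-suppression system test 35 days ago vs limit 30 → not met
3. ventilation inspection 56 days ago vs limit 60 → met
4. general liability coverage $1,825,000 < $1,875,000 → not met
5. handwashing signage absent → not met
6. condition 'offers outdoor seating' holds; product liability coverage $500,000 ≥ $475,000 → met
7. walk-in cooler temperature (°F) 52 > 35 → not met
8. allergen-trained staff 0 < 4 → not met
9. grease-trap servicing 113 days ago vs limit 120 → met
10. open food-safety citations 3 > 1 → not met
Not met: 6 of 10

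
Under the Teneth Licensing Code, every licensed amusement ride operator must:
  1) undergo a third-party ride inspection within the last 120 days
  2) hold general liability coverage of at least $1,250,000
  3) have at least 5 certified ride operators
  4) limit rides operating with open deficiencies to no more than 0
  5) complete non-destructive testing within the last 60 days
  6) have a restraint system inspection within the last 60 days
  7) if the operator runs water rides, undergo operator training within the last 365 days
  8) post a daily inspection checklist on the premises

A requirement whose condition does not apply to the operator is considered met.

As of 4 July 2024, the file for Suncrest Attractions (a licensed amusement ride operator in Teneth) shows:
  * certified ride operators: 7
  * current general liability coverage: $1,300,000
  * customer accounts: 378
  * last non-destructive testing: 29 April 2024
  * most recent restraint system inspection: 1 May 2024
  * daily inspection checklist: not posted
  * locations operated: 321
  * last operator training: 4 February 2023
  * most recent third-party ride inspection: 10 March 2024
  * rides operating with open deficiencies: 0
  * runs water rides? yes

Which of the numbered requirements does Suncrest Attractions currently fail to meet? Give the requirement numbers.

5, 6, 7, 8

1. third-party ride inspection 116 days ago vs limit 120 → met
2. general liability coverage $1,300,000 ≥ $1,250,000 → met
3. certified ride operators 7 ≥ 5 → met
4. rides operating with open deficiencies 0 ≤ 0 → met
5. non-destructive testing 66 days ago vs limit 60 → not met
6. restraint system inspection 64 days ago vs limit 60 → not met
7. condition 'runs water rides' holds; operator training 516 days ago vs limit 365 → not met
8. daily inspection checklist absent → not met
Not met: 5, 6, 7, 8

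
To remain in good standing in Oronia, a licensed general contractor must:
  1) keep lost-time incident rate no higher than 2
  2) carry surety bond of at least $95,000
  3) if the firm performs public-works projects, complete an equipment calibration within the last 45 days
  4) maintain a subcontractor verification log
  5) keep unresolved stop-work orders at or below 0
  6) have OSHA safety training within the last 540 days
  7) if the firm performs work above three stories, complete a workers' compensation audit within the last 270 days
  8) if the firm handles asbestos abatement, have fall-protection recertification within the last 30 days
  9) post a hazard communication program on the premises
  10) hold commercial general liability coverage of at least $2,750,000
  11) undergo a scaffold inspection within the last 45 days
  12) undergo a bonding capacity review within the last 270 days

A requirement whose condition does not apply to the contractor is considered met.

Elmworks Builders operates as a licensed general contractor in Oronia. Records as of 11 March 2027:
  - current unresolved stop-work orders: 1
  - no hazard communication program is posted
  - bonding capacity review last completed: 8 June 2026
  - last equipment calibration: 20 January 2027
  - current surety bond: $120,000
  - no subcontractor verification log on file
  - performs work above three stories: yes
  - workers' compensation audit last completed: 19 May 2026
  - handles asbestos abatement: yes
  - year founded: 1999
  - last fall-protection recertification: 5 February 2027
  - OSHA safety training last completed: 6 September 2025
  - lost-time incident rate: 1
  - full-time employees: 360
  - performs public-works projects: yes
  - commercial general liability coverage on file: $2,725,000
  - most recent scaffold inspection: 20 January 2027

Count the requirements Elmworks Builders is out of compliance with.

10

1. lost-time incident rate 1 ≤ 2 → met
2. surety bond $120,000 ≥ $95,000 → met
3. condition 'performs public-works projects' holds; equipment calibration 50 days ago vs limit 45 → not met
4. subcontractor verification log absent → not met
5. unresolved stop-work orders 1 > 0 → not met
6. OSHA safety training 551 days ago vs limit 540 → not met
7. condition 'performs work above three stories' holds; workers' compensation audit 296 days ago vs limit 270 → not met
8. condition 'handles asbestos abatement' holds; fall-protection recertification 34 days ago vs limit 30 → not met
9. hazard communication program absent → not met
10. commercial general liability coverage $2,725,000 < $2,750,000 → not met
11. scaffold inspection 50 days ago vs limit 45 → not met
12. bonding capacity review 276 days ago vs limit 270 → not met
Not met: 10 of 12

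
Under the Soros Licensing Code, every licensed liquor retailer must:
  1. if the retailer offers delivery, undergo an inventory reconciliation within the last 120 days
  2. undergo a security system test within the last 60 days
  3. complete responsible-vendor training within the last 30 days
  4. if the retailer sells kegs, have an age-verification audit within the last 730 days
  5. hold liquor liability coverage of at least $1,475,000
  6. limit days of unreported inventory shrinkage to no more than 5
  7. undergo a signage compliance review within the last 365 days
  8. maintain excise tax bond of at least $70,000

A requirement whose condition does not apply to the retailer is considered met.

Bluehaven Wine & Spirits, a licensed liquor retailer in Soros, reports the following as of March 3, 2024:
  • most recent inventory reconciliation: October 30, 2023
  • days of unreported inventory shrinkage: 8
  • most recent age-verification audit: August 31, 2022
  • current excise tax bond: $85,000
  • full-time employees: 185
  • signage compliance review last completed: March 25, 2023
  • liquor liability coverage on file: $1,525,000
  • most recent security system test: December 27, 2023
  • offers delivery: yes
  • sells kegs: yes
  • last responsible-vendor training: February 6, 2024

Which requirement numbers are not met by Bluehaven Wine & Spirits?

1. condition 'offers delivery' holds; inventory reconciliation 125 days ago vs limit 120 → not met
2. security system test 67 days ago vs limit 60 → not met
3. responsible-vendor training 26 days ago vs limit 30 → met
4. condition 'sells kegs' holds; age-verification audit 550 days ago vs limit 730 → met
5. liquor liability coverage $1,525,000 ≥ $1,475,000 → met
6. days of unreported inventory shrinkage 8 > 5 → not met
7. signage compliance review 344 days ago vs limit 365 → met
8. excise tax bond $85,000 ≥ $70,000 → met
Not met: 1, 2, 6

1, 2, 6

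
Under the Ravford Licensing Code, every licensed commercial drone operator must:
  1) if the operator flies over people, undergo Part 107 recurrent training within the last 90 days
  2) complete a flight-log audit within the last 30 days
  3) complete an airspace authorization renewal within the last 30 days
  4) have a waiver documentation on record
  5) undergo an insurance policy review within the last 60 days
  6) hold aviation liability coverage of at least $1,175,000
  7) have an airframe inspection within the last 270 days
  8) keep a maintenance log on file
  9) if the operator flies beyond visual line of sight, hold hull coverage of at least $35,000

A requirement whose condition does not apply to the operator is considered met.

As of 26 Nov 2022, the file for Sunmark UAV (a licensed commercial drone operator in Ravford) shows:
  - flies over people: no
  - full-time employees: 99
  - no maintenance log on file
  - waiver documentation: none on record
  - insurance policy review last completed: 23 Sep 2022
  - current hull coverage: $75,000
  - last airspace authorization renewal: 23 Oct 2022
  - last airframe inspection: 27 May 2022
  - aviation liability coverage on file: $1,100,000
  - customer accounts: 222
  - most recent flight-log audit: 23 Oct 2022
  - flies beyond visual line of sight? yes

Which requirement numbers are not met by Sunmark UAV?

2, 3, 4, 5, 6, 8

1. condition 'flies over people' does not hold → requirement n/a → met
2. flight-log audit 34 days ago vs limit 30 → not met
3. airspace authorization renewal 34 days ago vs limit 30 → not met
4. waiver documentation absent → not met
5. insurance policy review 64 days ago vs limit 60 → not met
6. aviation liability coverage $1,100,000 < $1,175,000 → not met
7. airframe inspection 183 days ago vs limit 270 → met
8. maintenance log absent → not met
9. condition 'flies beyond visual line of sight' holds; hull coverage $75,000 ≥ $35,000 → met
Not met: 2, 3, 4, 5, 6, 8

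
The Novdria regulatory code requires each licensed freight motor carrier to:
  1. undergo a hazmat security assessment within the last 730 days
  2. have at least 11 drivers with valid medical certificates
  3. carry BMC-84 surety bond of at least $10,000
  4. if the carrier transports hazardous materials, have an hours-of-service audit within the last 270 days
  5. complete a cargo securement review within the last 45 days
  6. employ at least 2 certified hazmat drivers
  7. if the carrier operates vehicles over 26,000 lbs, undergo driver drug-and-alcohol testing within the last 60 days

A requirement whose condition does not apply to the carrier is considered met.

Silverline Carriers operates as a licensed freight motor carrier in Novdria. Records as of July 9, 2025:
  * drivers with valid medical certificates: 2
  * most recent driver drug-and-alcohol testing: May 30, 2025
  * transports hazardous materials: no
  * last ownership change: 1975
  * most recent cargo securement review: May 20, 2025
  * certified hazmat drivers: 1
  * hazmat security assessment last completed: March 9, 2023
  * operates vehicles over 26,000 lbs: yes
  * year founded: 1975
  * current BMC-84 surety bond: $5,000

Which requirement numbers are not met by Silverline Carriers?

1, 2, 3, 5, 6

1. hazmat security assessment 853 days ago vs limit 730 → not met
2. drivers with valid medical certificates 2 < 11 → not met
3. BMC-84 surety bond $5,000 < $10,000 → not met
4. condition 'transports hazardous materials' does not hold → requirement n/a → met
5. cargo securement review 50 days ago vs limit 45 → not met
6. certified hazmat drivers 1 < 2 → not met
7. condition 'operates vehicles over 26,000 lbs' holds; driver drug-and-alcohol testing 40 days ago vs limit 60 → met
Not met: 1, 2, 3, 5, 6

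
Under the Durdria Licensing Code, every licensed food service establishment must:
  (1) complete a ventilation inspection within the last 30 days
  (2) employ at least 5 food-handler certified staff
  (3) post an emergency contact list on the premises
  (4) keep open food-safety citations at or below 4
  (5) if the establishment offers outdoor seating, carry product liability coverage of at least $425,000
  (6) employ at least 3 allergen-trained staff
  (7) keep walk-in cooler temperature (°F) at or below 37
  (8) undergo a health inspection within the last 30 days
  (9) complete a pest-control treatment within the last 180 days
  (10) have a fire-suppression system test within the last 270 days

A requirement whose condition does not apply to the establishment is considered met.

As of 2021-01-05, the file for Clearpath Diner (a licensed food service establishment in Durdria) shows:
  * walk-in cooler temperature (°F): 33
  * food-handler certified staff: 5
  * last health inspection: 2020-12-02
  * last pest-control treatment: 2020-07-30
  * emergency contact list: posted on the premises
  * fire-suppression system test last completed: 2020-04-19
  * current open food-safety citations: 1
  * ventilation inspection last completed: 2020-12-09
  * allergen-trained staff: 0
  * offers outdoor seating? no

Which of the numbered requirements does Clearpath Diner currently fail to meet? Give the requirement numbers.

6, 8

1. ventilation inspection 27 days ago vs limit 30 → met
2. food-handler certified staff 5 ≥ 5 → met
3. emergency contact list present → met
4. open food-safety citations 1 ≤ 4 → met
5. condition 'offers outdoor seating' does not hold → requirement n/a → met
6. allergen-trained staff 0 < 3 → not met
7. walk-in cooler temperature (°F) 33 ≤ 37 → met
8. health inspection 34 days ago vs limit 30 → not met
9. pest-control treatment 159 days ago vs limit 180 → met
10. fire-suppression system test 261 days ago vs limit 270 → met
Not met: 6, 8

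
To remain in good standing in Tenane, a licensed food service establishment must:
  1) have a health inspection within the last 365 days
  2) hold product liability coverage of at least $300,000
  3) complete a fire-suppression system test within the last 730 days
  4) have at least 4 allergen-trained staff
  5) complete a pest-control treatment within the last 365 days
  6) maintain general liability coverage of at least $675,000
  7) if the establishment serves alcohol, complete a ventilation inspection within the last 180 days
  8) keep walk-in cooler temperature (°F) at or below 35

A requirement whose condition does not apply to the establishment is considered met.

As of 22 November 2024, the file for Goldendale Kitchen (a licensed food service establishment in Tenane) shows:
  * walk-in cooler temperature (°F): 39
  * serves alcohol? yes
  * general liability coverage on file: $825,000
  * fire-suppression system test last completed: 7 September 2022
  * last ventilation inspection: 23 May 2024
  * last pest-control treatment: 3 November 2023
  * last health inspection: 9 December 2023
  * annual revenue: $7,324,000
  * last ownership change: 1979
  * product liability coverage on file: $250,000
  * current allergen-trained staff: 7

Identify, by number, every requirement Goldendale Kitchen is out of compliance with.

2, 3, 5, 7, 8

1. health inspection 349 days ago vs limit 365 → met
2. product liability coverage $250,000 < $300,000 → not met
3. fire-suppression system test 807 days ago vs limit 730 → not met
4. allergen-trained staff 7 ≥ 4 → met
5. pest-control treatment 385 days ago vs limit 365 → not met
6. general liability coverage $825,000 ≥ $675,000 → met
7. condition 'serves alcohol' holds; ventilation inspection 183 days ago vs limit 180 → not met
8. walk-in cooler temperature (°F) 39 > 35 → not met
Not met: 2, 3, 5, 7, 8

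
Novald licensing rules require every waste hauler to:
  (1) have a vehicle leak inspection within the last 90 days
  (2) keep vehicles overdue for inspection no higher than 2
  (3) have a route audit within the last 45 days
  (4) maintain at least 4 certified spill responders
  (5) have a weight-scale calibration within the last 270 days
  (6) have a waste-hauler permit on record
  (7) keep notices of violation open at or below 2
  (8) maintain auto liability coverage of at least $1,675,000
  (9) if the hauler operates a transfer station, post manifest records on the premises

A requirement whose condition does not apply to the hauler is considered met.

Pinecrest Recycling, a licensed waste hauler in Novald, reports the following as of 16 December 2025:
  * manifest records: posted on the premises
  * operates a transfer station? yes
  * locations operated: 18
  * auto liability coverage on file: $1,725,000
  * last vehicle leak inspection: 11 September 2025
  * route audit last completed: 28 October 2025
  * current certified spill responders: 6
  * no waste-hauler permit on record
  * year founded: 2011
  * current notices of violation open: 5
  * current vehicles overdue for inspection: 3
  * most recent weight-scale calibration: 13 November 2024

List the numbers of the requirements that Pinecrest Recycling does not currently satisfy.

1, 2, 3, 5, 6, 7

1. vehicle leak inspection 96 days ago vs limit 90 → not met
2. vehicles overdue for inspection 3 > 2 → not met
3. route audit 49 days ago vs limit 45 → not met
4. certified spill responders 6 ≥ 4 → met
5. weight-scale calibration 398 days ago vs limit 270 → not met
6. waste-hauler permit absent → not met
7. notices of violation open 5 > 2 → not met
8. auto liability coverage $1,725,000 ≥ $1,675,000 → met
9. condition 'operates a transfer station' holds; manifest records present → met
Not met: 1, 2, 3, 5, 6, 7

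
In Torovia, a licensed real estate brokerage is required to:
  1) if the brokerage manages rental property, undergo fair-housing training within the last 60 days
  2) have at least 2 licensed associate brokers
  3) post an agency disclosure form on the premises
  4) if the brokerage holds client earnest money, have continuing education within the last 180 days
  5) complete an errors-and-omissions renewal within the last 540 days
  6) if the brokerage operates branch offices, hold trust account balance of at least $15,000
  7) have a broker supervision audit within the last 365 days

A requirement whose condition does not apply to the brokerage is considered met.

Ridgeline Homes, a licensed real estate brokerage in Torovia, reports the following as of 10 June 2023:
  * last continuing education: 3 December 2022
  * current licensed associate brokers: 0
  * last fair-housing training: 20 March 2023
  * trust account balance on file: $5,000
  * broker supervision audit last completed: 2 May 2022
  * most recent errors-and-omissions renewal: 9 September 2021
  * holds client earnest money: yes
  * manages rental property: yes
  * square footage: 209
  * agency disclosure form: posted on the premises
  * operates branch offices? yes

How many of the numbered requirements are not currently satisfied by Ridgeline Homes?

1. condition 'manages rental property' holds; fair-housing training 82 days ago vs limit 60 → not met
2. licensed associate brokers 0 < 2 → not met
3. agency disclosure form present → met
4. condition 'holds client earnest money' holds; continuing education 189 days ago vs limit 180 → not met
5. errors-and-omissions renewal 639 days ago vs limit 540 → not met
6. condition 'operates branch offices' holds; trust account balance $5,000 < $15,000 → not met
7. broker supervision audit 404 days ago vs limit 365 → not met
Not met: 6 of 7

6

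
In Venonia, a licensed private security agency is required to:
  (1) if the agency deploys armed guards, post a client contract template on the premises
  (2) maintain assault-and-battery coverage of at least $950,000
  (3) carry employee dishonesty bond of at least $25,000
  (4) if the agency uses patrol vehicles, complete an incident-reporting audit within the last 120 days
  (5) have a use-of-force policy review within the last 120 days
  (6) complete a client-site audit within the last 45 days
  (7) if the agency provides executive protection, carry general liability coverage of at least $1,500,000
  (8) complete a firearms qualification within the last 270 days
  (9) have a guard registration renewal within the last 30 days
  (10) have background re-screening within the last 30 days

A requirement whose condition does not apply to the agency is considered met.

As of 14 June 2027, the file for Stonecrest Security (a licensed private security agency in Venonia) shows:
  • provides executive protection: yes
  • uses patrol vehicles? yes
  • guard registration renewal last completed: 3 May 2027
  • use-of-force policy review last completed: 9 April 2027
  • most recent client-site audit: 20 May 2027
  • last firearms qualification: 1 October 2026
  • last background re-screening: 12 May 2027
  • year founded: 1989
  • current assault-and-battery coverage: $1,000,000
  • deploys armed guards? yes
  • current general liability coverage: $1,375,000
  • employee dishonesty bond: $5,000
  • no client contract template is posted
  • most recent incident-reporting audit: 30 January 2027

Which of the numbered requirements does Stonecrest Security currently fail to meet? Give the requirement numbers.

1, 3, 4, 7, 9, 10

1. condition 'deploys armed guards' holds; client contract template absent → not met
2. assault-and-battery coverage $1,000,000 ≥ $950,000 → met
3. employee dishonesty bond $5,000 < $25,000 → not met
4. condition 'uses patrol vehicles' holds; incident-reporting audit 135 days ago vs limit 120 → not met
5. use-of-force policy review 66 days ago vs limit 120 → met
6. client-site audit 25 days ago vs limit 45 → met
7. condition 'provides executive protection' holds; general liability coverage $1,375,000 < $1,500,000 → not met
8. firearms qualification 256 days ago vs limit 270 → met
9. guard registration renewal 42 days ago vs limit 30 → not met
10. background re-screening 33 days ago vs limit 30 → not met
Not met: 1, 3, 4, 7, 9, 10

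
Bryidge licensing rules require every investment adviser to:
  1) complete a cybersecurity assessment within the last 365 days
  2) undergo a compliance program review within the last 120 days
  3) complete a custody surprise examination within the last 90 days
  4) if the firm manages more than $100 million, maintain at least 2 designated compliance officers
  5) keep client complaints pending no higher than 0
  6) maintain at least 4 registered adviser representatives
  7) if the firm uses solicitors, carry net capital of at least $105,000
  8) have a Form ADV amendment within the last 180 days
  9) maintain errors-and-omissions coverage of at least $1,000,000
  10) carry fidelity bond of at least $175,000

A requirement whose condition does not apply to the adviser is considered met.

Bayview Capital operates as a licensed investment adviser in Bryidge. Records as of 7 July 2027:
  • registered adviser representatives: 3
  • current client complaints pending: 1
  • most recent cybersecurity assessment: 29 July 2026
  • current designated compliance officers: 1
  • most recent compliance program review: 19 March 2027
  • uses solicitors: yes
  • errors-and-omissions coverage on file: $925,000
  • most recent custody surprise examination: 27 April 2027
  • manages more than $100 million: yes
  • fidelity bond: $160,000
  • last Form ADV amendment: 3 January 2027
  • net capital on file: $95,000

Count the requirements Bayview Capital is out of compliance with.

7

1. cybersecurity assessment 343 days ago vs limit 365 → met
2. compliance program review 110 days ago vs limit 120 → met
3. custody surprise examination 71 days ago vs limit 90 → met
4. condition 'manages more than $100 million' holds; designated compliance officers 1 < 2 → not met
5. client complaints pending 1 > 0 → not met
6. registered adviser representatives 3 < 4 → not met
7. condition 'uses solicitors' holds; net capital $95,000 < $105,000 → not met
8. Form ADV amendment 185 days ago vs limit 180 → not met
9. errors-and-omissions coverage $925,000 < $1,000,000 → not met
10. fidelity bond $160,000 < $175,000 → not met
Not met: 7 of 10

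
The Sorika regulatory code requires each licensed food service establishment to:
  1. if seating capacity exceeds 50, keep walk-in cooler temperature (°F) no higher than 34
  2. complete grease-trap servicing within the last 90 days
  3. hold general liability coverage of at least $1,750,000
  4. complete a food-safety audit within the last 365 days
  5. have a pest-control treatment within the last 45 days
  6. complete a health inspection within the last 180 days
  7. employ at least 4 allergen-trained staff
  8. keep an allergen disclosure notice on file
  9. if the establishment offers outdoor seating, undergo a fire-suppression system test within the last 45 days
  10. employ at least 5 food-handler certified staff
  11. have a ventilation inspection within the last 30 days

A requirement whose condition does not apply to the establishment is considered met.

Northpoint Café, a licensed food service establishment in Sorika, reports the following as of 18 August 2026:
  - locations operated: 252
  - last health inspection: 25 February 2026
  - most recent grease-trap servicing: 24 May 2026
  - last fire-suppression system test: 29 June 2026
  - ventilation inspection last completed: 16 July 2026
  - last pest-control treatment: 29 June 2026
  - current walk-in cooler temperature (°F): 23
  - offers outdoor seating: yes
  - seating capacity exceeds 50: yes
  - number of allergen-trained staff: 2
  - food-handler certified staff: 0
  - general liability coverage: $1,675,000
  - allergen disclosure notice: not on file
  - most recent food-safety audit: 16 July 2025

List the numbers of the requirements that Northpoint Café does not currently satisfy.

3, 4, 5, 7, 8, 9, 10, 11

1. condition 'seating capacity exceeds 50' holds; walk-in cooler temperature (°F) 23 ≤ 34 → met
2. grease-trap servicing 86 days ago vs limit 90 → met
3. general liability coverage $1,675,000 < $1,750,000 → not met
4. food-safety audit 398 days ago vs limit 365 → not met
5. pest-control treatment 50 days ago vs limit 45 → not met
6. health inspection 174 days ago vs limit 180 → met
7. allergen-trained staff 2 < 4 → not met
8. allergen disclosure notice absent → not met
9. condition 'offers outdoor seating' holds; fire-suppression system test 50 days ago vs limit 45 → not met
10. food-handler certified staff 0 < 5 → not met
11. ventilation inspection 33 days ago vs limit 30 → not met
Not met: 3, 4, 5, 7, 8, 9, 10, 11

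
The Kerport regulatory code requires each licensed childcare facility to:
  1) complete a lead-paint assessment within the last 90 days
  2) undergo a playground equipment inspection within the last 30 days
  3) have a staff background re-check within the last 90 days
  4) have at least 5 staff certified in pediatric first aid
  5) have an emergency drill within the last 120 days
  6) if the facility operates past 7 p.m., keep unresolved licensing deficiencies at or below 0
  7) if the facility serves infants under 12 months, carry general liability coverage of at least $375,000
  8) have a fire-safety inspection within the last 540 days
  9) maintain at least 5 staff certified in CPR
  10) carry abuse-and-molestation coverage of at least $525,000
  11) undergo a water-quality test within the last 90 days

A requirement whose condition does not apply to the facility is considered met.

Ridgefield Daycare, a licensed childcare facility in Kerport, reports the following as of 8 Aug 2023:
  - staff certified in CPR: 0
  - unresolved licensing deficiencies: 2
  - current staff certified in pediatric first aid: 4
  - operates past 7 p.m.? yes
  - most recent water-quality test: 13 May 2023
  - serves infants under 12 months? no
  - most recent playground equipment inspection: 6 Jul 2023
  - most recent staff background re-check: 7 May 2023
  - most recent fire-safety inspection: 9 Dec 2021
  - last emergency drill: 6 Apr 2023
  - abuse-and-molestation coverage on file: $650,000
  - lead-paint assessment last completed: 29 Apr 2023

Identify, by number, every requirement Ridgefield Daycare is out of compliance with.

1. lead-paint assessment 101 days ago vs limit 90 → not met
2. playground equipment inspection 33 days ago vs limit 30 → not met
3. staff background re-check 93 days ago vs limit 90 → not met
4. staff certified in pediatric first aid 4 < 5 → not met
5. emergency drill 124 days ago vs limit 120 → not met
6. condition 'operates past 7 p.m.' holds; unresolved licensing deficiencies 2 > 0 → not met
7. condition 'serves infants under 12 months' does not hold → requirement n/a → met
8. fire-safety inspection 607 days ago vs limit 540 → not met
9. staff certified in CPR 0 < 5 → not met
10. abuse-and-molestation coverage $650,000 ≥ $525,000 → met
11. water-quality test 87 days ago vs limit 90 → met
Not met: 1, 2, 3, 4, 5, 6, 8, 9

1, 2, 3, 4, 5, 6, 8, 9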